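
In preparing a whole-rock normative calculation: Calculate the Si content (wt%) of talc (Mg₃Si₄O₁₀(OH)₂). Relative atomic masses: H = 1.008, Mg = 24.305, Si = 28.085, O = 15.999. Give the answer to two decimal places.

29.62 wt%

M(Mg₃Si₄O₁₀(OH)₂) = 379.259 g/mol.
Si contributes 4 × 28.085 = 112.340 g per mole.
112.340/379.259 = 0.2962 → 29.62%.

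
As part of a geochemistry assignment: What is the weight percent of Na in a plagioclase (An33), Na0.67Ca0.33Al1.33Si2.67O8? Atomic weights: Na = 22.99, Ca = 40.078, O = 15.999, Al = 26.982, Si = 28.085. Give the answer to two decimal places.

5.76 mass %

Formula mass = 0.67*22.99 + 0.33*40.078 + 1.33*26.982 + 2.67*28.085 + 8*15.999 = 267.494 g/mol, of which 15.403 g is Na.
So Na makes up 15.403/267.494 = 0.0576 of the mass, i.e. 5.76%.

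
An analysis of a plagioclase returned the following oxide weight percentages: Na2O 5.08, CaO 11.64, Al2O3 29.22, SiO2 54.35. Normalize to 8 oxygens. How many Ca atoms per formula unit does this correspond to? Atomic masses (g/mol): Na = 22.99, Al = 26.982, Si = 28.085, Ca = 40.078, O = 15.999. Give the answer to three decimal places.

Na2O: 5.08/61.979 = 0.08196 mol → 0.16392 mol Na, 0.08196 mol O.
CaO: 11.64/56.077 = 0.20757 mol → 0.20757 mol Ca, 0.20757 mol O.
Al2O3: 29.22/101.961 = 0.28658 mol → 0.57316 mol Al, 0.85974 mol O.
SiO2: 54.35/60.083 = 0.90458 mol → 0.90458 mol Si, 1.80916 mol O.
Total oxygen = 2.95843 mol. Normalization factor = 8/2.95843 = 2.70414.
Ca per 8 O = 0.20757 × 2.70414 = 0.561.

0.561 Ca apfu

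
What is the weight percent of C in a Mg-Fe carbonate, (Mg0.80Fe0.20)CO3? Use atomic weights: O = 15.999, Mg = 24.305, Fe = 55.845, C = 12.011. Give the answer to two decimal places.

Formula mass = 0.80*24.305 + 0.20*55.845 + 1*12.011 + 3*15.999 = 90.621 g/mol, of which 12.011 g is C.
So C makes up 12.011/90.621 = 0.1325 of the mass, i.e. 13.25%.

13.25 weight percent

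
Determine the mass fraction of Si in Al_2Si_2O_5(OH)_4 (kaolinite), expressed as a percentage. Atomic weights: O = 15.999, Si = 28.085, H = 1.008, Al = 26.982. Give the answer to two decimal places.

21.76 mass %

Formula mass = 2·26.982 + 2·28.085 + 9·15.999 + 4·1.008 = 258.157 g/mol, of which 56.170 g is Si.
So Si makes up 56.170/258.157 = 0.2176 of the mass, i.e. 21.76%.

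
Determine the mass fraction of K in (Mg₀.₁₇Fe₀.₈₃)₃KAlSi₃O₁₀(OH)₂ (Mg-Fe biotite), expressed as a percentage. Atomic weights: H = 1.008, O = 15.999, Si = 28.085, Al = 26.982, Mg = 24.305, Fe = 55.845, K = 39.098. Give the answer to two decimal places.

7.89 wt%

M((Mg₀.₁₇Fe₀.₈₃)₃KAlSi₃O₁₀(OH)₂) = 495.789 g/mol.
K contributes 1 × 39.098 = 39.098 g per mole.
39.098/495.789 = 0.0789 → 7.89%.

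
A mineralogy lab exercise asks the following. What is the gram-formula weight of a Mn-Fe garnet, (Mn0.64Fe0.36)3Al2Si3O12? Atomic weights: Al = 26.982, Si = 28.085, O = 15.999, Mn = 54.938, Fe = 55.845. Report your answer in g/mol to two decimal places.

M = 1.92×54.938 + 1.08×55.845 + 2×26.982 + 3×28.085 + 12×15.999

496.00 g/mol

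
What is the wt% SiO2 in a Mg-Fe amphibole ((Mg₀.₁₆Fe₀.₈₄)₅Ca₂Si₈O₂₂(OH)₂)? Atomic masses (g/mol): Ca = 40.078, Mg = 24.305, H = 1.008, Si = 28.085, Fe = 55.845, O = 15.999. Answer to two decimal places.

Molar mass of (Mg₀.₁₆Fe₀.₈₄)₅Ca₂Si₈O₂₂(OH)₂ = 0.80·24.305 + 4.20·55.845 + 2·40.078 + 8·28.085 + 24·15.999 + 2·1.008 = 944.821 g/mol.
Each formula unit contains 8 Si, equivalent to 8/1 = 8.0000 mol SiO2.
M(SiO2) = 1×28.085 + 2×15.999 = 60.083 g/mol.
Mass of SiO2 per formula unit = 8.0000 × 60.083 = 480.664 g.
SiO2 wt% = 480.664 / 944.821 × 100 = 50.87%.

50.87 wt%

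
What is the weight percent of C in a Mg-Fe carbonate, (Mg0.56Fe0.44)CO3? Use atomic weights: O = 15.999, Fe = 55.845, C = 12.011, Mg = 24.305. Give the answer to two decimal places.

Formula mass = 0.56·24.305 + 0.44·55.845 + 1·12.011 + 3·15.999 = 98.191 g/mol, of which 12.011 g is C.
So C makes up 12.011/98.191 = 0.1223 of the mass, i.e. 12.23%.

12.23 weight percent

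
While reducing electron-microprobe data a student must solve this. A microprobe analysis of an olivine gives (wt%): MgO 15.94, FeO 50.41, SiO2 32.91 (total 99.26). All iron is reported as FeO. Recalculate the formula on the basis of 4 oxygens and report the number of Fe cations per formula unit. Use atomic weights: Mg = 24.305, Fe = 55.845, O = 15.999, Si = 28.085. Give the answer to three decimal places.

1.280 Fe apfu

MgO: 15.94/40.304 = 0.39549 mol → 0.39549 mol Mg, 0.39549 mol O.
FeO: 50.41/71.844 = 0.70166 mol → 0.70166 mol Fe, 0.70166 mol O.
SiO2: 32.91/60.083 = 0.54774 mol → 0.54774 mol Si, 1.09548 mol O.
Total oxygen = 2.19263 mol. Normalization factor = 4/2.19263 = 1.82429.
Fe per 4 O = 0.70166 × 1.82429 = 1.280.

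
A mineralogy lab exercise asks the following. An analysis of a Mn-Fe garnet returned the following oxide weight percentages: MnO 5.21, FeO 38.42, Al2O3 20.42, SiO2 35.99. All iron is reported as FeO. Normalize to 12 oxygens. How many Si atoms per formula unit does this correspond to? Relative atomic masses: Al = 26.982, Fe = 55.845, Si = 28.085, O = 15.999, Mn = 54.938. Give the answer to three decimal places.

2.986 Si apfu

MnO: 5.21/70.937 = 0.07345 mol → 0.07345 mol Mn, 0.07345 mol O.
FeO: 38.42/71.844 = 0.53477 mol → 0.53477 mol Fe, 0.53477 mol O.
Al2O3: 20.42/101.961 = 0.20027 mol → 0.40054 mol Al, 0.60081 mol O.
SiO2: 35.99/60.083 = 0.59900 mol → 0.59900 mol Si, 1.19800 mol O.
Total oxygen = 2.40703 mol. Normalization factor = 12/2.40703 = 4.98540.
Si per 12 O = 0.59900 × 4.98540 = 2.986.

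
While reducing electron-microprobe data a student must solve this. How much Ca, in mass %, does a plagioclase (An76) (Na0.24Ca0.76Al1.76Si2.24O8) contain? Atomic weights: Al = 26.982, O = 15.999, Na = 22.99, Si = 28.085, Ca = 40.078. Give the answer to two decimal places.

11.10 mass %

Formula mass = 0.24·22.99 + 0.76·40.078 + 1.76·26.982 + 2.24·28.085 + 8·15.999 = 274.368 g/mol, of which 30.459 g is Ca.
So Ca makes up 30.459/274.368 = 0.1110 of the mass, i.e. 11.10%.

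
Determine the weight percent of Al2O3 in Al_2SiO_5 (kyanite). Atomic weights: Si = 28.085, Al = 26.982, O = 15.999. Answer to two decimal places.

M(Al_2SiO_5) = 162.044 g/mol; M(Al2O3) = 101.961 g/mol.
Moles Al2O3 per formula unit = 2 Al ÷ 2 = 1.0000.
Al2O3 fraction = (1.0000 × 101.961) / 162.044 = 101.961/162.044 = 0.6292.

62.92 wt%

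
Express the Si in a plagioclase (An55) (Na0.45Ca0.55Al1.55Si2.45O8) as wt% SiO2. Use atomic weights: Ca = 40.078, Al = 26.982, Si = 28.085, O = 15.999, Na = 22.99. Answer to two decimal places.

54.32 wt%

Molar mass of Na0.45Ca0.55Al1.55Si2.45O8 = 0.45×22.99 + 0.55×40.078 + 1.55×26.982 + 2.45×28.085 + 8×15.999 = 271.011 g/mol.
Each formula unit contains 2.45 Si, equivalent to 2.45/1 = 2.4500 mol SiO2.
M(SiO2) = 1×28.085 + 2×15.999 = 60.083 g/mol.
Mass of SiO2 per formula unit = 2.4500 × 60.083 = 147.203 g.
SiO2 wt% = 147.203 / 271.011 × 100 = 54.32%.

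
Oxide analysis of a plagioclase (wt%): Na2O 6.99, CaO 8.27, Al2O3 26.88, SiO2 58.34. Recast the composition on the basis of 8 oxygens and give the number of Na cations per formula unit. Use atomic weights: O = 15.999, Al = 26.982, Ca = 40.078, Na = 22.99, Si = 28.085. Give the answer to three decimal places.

Na2O: 6.99/61.979 = 0.11278 mol → 0.22556 mol Na, 0.11278 mol O.
CaO: 8.27/56.077 = 0.14748 mol → 0.14748 mol Ca, 0.14748 mol O.
Al2O3: 26.88/101.961 = 0.26363 mol → 0.52726 mol Al, 0.79089 mol O.
SiO2: 58.34/60.083 = 0.97099 mol → 0.97099 mol Si, 1.94198 mol O.
Total oxygen = 2.99313 mol. Normalization factor = 8/2.99313 = 2.67279.
Na per 8 O = 0.22556 × 2.67279 = 0.603.

0.603 Na apfu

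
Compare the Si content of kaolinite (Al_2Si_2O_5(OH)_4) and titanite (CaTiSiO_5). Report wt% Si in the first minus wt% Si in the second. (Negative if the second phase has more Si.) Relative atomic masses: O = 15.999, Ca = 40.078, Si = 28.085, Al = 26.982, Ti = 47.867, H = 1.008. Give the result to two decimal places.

Si in Al_2Si_2O_5(OH)_4: molar mass 258.157 g/mol; 2×28.085 = 56.170 g → 21.76 wt%.
Si in CaTiSiO_5: molar mass 196.025 g/mol; 1×28.085 = 28.085 g → 14.33 wt%.
Difference = 21.76 − 14.33 = 7.43 percentage points.

7.43 percentage points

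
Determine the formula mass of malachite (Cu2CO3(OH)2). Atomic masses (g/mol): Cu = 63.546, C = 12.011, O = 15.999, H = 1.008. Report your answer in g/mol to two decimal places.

M = 2×63.546 + 1×12.011 + 5×15.999 + 2×1.008

221.11 g/mol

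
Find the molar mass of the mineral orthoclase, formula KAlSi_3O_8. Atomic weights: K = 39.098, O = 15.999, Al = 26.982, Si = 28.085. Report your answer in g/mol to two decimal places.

278.33 g/mol

The formula mass is the sum 1(39.098) + 1(26.982) + 3(28.085) + 8(15.999).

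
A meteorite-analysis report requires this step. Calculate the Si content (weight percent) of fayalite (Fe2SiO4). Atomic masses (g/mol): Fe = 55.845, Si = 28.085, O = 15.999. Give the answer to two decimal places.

13.78 weight percent

M(Fe2SiO4) = 203.771 g/mol.
Si contributes 1 × 28.085 = 28.085 g per mole.
28.085/203.771 = 0.1378 → 13.78%.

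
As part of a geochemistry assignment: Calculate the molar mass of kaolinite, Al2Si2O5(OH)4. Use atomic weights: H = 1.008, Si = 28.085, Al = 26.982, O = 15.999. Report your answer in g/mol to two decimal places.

M = 2·26.982 + 2·28.085 + 9·15.999 + 4·1.008

258.16 g/mol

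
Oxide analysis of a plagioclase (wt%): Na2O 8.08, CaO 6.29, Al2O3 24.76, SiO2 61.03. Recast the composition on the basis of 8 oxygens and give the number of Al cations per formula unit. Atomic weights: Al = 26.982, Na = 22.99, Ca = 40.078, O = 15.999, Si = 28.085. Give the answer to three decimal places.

Na2O (M=61.979): mol = 0.13037; Na = 0.26074, O = 0.13037.
CaO (M=56.077): mol = 0.11217; Ca = 0.11217, O = 0.11217.
Al2O3 (M=101.961): mol = 0.24284; Al = 0.48568, O = 0.72852.
SiO2 (M=60.083): mol = 1.01576; Si = 1.01576, O = 2.03152.
ΣO = 3.00258; factor = 8/ΣO = 2.66438.
Al apfu = 0.48568 × 2.66438 = 1.294.

1.294 Al apfu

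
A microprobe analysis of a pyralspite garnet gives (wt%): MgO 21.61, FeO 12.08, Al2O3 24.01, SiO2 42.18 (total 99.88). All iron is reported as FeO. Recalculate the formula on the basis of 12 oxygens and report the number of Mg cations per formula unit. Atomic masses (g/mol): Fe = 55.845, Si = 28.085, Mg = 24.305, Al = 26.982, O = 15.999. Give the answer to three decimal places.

2.286 Mg apfu

MgO (M=40.304): mol = 0.53618; Mg = 0.53618, O = 0.53618.
FeO (M=71.844): mol = 0.16814; Fe = 0.16814, O = 0.16814.
Al2O3 (M=101.961): mol = 0.23548; Al = 0.47096, O = 0.70644.
SiO2 (M=60.083): mol = 0.70203; Si = 0.70203, O = 1.40406.
ΣO = 2.81482; factor = 12/ΣO = 4.26315.
Mg apfu = 0.53618 × 4.26315 = 2.286.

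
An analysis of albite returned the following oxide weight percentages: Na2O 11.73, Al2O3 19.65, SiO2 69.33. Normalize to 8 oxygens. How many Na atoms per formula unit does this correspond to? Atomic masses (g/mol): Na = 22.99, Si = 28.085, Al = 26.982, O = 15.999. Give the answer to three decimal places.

0.985 Na apfu

11.73 wt% Na2O ÷ 61.979 g/mol = 0.18926 mol, giving 0.37852 Na and 0.18926 O.
19.65 wt% Al2O3 ÷ 101.961 g/mol = 0.19272 mol, giving 0.38544 Al and 0.57816 O.
69.33 wt% SiO2 ÷ 60.083 g/mol = 1.15390 mol, giving 1.15390 Si and 2.30780 O.
Oxygen sums to 3.07522; scaling by 8/3.07522 = 2.60144 puts the formula on 8 O.
Na: 0.37852 × 2.60144 = 0.985 atoms per formula unit.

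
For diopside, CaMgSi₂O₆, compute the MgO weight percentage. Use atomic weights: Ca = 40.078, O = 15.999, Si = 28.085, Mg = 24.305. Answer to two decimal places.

M(CaMgSi₂O₆) = 216.547 g/mol; M(MgO) = 40.304 g/mol.
Moles MgO per formula unit = 1 Mg ÷ 1 = 1.0000.
MgO fraction = (1.0000 × 40.304) / 216.547 = 40.304/216.547 = 0.1861.

18.61 wt%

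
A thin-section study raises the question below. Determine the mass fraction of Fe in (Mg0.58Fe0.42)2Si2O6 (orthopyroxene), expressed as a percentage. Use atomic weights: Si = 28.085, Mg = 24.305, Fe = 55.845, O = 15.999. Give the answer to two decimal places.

Formula mass = 1.16·24.305 + 0.84·55.845 + 2·28.085 + 6·15.999 = 227.268 g/mol, of which 46.910 g is Fe.
So Fe makes up 46.910/227.268 = 0.2064 of the mass, i.e. 20.64%.

20.64 mass %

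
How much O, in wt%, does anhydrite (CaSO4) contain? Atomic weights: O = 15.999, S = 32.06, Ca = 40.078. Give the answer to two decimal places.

47.01 wt%

Formula mass = 1×40.078 + 1×32.06 + 4×15.999 = 136.134 g/mol, of which 63.996 g is O.
So O makes up 63.996/136.134 = 0.4701 of the mass, i.e. 47.01%.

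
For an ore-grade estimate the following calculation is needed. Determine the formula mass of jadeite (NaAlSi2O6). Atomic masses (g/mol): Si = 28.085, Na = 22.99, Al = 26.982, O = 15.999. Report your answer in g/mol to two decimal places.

The formula mass is the sum 1(22.99) + 1(26.982) + 2(28.085) + 6(15.999).

202.14 g/mol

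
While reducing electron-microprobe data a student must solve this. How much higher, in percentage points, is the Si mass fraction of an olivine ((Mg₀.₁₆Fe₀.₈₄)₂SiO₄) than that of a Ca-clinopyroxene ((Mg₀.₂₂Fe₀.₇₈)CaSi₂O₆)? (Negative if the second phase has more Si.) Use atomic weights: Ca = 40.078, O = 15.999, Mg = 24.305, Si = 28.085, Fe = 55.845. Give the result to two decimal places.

-8.79 percentage points

Si in (Mg₀.₁₆Fe₀.₈₄)₂SiO₄: molar mass 193.678 g/mol; 1×28.085 = 28.085 g → 14.50 wt%.
Si in (Mg₀.₂₂Fe₀.₇₈)CaSi₂O₆: molar mass 241.148 g/mol; 2×28.085 = 56.170 g → 23.29 wt%.
Difference = 14.50 − 23.29 = -8.79 percentage points.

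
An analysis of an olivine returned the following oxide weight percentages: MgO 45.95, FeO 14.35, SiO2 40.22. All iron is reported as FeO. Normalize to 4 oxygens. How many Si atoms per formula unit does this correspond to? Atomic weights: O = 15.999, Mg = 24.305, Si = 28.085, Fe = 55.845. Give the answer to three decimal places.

1.000 Si apfu

MgO: 45.95/40.304 = 1.14009 mol → 1.14009 mol Mg, 1.14009 mol O.
FeO: 14.35/71.844 = 0.19974 mol → 0.19974 mol Fe, 0.19974 mol O.
SiO2: 40.22/60.083 = 0.66941 mol → 0.66941 mol Si, 1.33882 mol O.
Total oxygen = 2.67865 mol. Normalization factor = 4/2.67865 = 1.49329.
Si per 4 O = 0.66941 × 1.49329 = 1.000.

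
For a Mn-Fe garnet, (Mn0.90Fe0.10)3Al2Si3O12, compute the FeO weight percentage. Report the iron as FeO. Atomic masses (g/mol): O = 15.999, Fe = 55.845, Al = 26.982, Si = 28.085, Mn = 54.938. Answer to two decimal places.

4.35 wt%

Formula mass = 495.293 g/mol.
0.30 Fe → 0.3000 mol FeO per formula unit; M(FeO) = 71.844, so FeO mass = 21.553 g.
21.553/495.293 × 100 = 4.35 wt%.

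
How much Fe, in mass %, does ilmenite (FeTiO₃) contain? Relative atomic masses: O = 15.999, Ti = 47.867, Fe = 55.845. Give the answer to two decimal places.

Formula mass = 1*55.845 + 1*47.867 + 3*15.999 = 151.709 g/mol, of which 55.845 g is Fe.
So Fe makes up 55.845/151.709 = 0.3681 of the mass, i.e. 36.81%.

36.81 mass %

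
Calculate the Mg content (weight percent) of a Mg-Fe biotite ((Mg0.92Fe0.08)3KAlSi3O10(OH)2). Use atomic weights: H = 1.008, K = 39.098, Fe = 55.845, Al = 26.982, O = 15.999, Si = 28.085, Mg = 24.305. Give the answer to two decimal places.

15.79 weight percent

Formula mass = 2.76·24.305 + 0.24·55.845 + 1·39.098 + 1·26.982 + 3·28.085 + 12·15.999 + 2·1.008 = 424.824 g/mol, of which 67.082 g is Mg.
So Mg makes up 67.082/424.824 = 0.1579 of the mass, i.e. 15.79%.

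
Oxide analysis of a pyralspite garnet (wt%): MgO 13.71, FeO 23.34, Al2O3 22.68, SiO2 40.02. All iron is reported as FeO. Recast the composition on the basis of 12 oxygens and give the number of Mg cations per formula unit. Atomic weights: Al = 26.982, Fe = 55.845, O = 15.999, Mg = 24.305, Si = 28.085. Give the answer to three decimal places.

1.532 Mg apfu

13.71 wt% MgO ÷ 40.304 g/mol = 0.34016 mol, giving 0.34016 Mg and 0.34016 O.
23.34 wt% FeO ÷ 71.844 g/mol = 0.32487 mol, giving 0.32487 Fe and 0.32487 O.
22.68 wt% Al2O3 ÷ 101.961 g/mol = 0.22244 mol, giving 0.44488 Al and 0.66732 O.
40.02 wt% SiO2 ÷ 60.083 g/mol = 0.66608 mol, giving 0.66608 Si and 1.33216 O.
Oxygen sums to 2.66451; scaling by 12/2.66451 = 4.50364 puts the formula on 12 O.
Mg: 0.34016 × 4.50364 = 1.532 atoms per formula unit.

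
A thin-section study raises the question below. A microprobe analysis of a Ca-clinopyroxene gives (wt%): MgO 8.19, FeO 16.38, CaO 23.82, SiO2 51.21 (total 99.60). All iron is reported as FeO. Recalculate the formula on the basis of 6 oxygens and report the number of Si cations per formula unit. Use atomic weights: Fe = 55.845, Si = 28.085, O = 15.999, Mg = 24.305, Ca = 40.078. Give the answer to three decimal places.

1.997 Si apfu

8.19 wt% MgO ÷ 40.304 g/mol = 0.20321 mol, giving 0.20321 Mg and 0.20321 O.
16.38 wt% FeO ÷ 71.844 g/mol = 0.22799 mol, giving 0.22799 Fe and 0.22799 O.
23.82 wt% CaO ÷ 56.077 g/mol = 0.42477 mol, giving 0.42477 Ca and 0.42477 O.
51.21 wt% SiO2 ÷ 60.083 g/mol = 0.85232 mol, giving 0.85232 Si and 1.70464 O.
Oxygen sums to 2.56061; scaling by 6/2.56061 = 2.34319 puts the formula on 6 O.
Si: 0.85232 × 2.34319 = 1.997 atoms per formula unit.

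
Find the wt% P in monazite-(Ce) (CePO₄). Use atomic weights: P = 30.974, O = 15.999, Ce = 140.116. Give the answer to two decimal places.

Formula mass = 1×140.116 + 1×30.974 + 4×15.999 = 235.086 g/mol, of which 30.974 g is P.
So P makes up 30.974/235.086 = 0.1318 of the mass, i.e. 13.18%.

13.18 wt%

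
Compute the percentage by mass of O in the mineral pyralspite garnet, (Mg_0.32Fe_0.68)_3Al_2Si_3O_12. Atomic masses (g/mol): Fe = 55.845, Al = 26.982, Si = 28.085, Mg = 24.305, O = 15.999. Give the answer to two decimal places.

Molar mass of (Mg_0.32Fe_0.68)_3Al_2Si_3O_12: 0.96·24.305 + 2.04·55.845 + 2·26.982 + 3·28.085 + 12·15.999 = 467.464 g/mol.
Mass of O per formula unit: 12 × 15.999 = 191.988 g.
Weight fraction O = 191.988 / 467.464 = 0.4107.

41.07 weight percent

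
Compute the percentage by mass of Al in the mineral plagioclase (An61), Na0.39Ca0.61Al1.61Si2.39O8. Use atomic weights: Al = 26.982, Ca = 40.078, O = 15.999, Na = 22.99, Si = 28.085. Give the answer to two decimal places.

Formula mass = 0.39*22.99 + 0.61*40.078 + 1.61*26.982 + 2.39*28.085 + 8*15.999 = 271.970 g/mol, of which 43.441 g is Al.
So Al makes up 43.441/271.970 = 0.1597 of the mass, i.e. 15.97%.

15.97 wt%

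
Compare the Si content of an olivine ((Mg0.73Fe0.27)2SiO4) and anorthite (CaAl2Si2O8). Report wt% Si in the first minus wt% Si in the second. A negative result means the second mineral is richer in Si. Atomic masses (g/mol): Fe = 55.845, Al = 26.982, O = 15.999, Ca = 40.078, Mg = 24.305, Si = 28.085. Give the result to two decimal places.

-2.38 percentage points

Si in (Mg0.73Fe0.27)2SiO4: molar mass 157.723 g/mol; 1×28.085 = 28.085 g → 17.81 wt%.
Si in CaAl2Si2O8: molar mass 278.204 g/mol; 2×28.085 = 56.170 g → 20.19 wt%.
Difference = 17.81 − 20.19 = -2.38 percentage points.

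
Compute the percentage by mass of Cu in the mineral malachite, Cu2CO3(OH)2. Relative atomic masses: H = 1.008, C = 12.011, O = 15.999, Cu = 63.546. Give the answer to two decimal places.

57.48 wt%

Formula mass = 2×63.546 + 1×12.011 + 5×15.999 + 2×1.008 = 221.114 g/mol, of which 127.092 g is Cu.
So Cu makes up 127.092/221.114 = 0.5748 of the mass, i.e. 57.48%.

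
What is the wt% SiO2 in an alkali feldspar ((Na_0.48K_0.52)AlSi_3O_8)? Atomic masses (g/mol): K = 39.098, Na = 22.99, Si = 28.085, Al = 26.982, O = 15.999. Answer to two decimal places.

66.61 wt%

Molar mass of (Na_0.48K_0.52)AlSi_3O_8 = 0.48*22.99 + 0.52*39.098 + 1*26.982 + 3*28.085 + 8*15.999 = 270.595 g/mol.
Each formula unit contains 3 Si, equivalent to 3/1 = 3.0000 mol SiO2.
M(SiO2) = 1×28.085 + 2×15.999 = 60.083 g/mol.
Mass of SiO2 per formula unit = 3.0000 × 60.083 = 180.249 g.
SiO2 wt% = 180.249 / 270.595 × 100 = 66.61%.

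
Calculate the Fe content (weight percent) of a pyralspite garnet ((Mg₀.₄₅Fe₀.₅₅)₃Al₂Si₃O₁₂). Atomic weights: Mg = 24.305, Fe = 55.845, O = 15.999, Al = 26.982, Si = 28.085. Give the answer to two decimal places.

20.24 weight percent

M((Mg₀.₄₅Fe₀.₅₅)₃Al₂Si₃O₁₂) = 455.163 g/mol.
Fe contributes 1.65 × 55.845 = 92.144 g per mole.
92.144/455.163 = 0.2024 → 20.24%.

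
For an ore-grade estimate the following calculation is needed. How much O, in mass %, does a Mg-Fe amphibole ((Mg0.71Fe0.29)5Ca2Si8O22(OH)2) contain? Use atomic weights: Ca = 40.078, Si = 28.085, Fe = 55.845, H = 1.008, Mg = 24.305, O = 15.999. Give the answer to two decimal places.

Molar mass of (Mg0.71Fe0.29)5Ca2Si8O22(OH)2: 3.55×24.305 + 1.45×55.845 + 2×40.078 + 8×28.085 + 24×15.999 + 2×1.008 = 858.086 g/mol.
Mass of O per formula unit: 24 × 15.999 = 383.976 g.
Weight fraction O = 383.976 / 858.086 = 0.4475.

44.75 mass %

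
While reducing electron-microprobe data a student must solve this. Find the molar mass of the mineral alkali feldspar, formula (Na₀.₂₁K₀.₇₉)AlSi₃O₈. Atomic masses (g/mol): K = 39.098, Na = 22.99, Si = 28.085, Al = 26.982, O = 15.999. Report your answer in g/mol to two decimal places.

Na: 0.21 × 22.99 = 4.8279
K: 0.79 × 39.098 = 30.8874
Al: 1 × 26.982 = 26.9820
Si: 3 × 28.085 = 84.2550
O: 8 × 15.999 = 127.9920
Summing the contributions gives the formula mass.

274.94 g/mol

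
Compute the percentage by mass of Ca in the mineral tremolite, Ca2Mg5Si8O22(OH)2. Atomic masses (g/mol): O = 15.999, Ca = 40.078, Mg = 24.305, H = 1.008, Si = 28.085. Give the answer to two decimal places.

9.87 weight percent

M(Ca2Mg5Si8O22(OH)2) = 812.353 g/mol.
Ca contributes 2 × 40.078 = 80.156 g per mole.
80.156/812.353 = 0.0987 → 9.87%.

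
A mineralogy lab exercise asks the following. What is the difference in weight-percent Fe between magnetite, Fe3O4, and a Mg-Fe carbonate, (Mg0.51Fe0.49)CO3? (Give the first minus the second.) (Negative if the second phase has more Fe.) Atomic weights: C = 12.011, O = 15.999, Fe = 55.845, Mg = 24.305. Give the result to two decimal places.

First mineral: 167.535 g Fe in 231.531 g formula = 72.36 wt% Fe.
Second mineral: 27.364 g Fe in 99.768 g formula = 27.43 wt% Fe.
72.36% − 27.43% gives a difference of 44.93 percentage points.

44.93 percentage points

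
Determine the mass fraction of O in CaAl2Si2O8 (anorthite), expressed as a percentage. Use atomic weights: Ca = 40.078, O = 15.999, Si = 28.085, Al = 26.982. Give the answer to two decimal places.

46.01 mass %

M(CaAl2Si2O8) = 278.204 g/mol.
O contributes 8 × 15.999 = 127.992 g per mole.
127.992/278.204 = 0.4601 → 46.01%.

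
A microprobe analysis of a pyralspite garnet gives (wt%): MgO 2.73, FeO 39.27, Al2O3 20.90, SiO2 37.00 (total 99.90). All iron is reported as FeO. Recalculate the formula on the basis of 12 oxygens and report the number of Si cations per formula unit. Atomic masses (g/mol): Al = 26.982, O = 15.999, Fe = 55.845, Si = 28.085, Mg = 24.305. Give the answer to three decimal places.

MgO (M=40.304): mol = 0.06774; Mg = 0.06774, O = 0.06774.
FeO (M=71.844): mol = 0.54660; Fe = 0.54660, O = 0.54660.
Al2O3 (M=101.961): mol = 0.20498; Al = 0.40996, O = 0.61494.
SiO2 (M=60.083): mol = 0.61581; Si = 0.61581, O = 1.23162.
ΣO = 2.46090; factor = 12/ΣO = 4.87626.
Si apfu = 0.61581 × 4.87626 = 3.003.

3.003 Si apfu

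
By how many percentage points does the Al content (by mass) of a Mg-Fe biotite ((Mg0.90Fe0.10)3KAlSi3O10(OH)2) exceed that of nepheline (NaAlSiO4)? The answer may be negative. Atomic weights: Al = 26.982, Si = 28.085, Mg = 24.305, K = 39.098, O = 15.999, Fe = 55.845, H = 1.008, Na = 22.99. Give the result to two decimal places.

-12.67 percentage points

First mineral: 26.982 g Al in 426.716 g formula = 6.32 wt% Al.
Second mineral: 26.982 g Al in 142.053 g formula = 18.99 wt% Al.
6.32% − 18.99% gives a difference of -12.67 percentage points.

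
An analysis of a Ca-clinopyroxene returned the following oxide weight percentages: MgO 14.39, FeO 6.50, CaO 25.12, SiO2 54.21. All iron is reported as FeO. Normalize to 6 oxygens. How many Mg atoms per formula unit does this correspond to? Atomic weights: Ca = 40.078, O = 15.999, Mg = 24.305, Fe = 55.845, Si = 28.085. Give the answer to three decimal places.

0.793 Mg apfu

14.39 wt% MgO ÷ 40.304 g/mol = 0.35704 mol, giving 0.35704 Mg and 0.35704 O.
6.50 wt% FeO ÷ 71.844 g/mol = 0.09047 mol, giving 0.09047 Fe and 0.09047 O.
25.12 wt% CaO ÷ 56.077 g/mol = 0.44796 mol, giving 0.44796 Ca and 0.44796 O.
54.21 wt% SiO2 ÷ 60.083 g/mol = 0.90225 mol, giving 0.90225 Si and 1.80450 O.
Oxygen sums to 2.69997; scaling by 6/2.69997 = 2.22225 puts the formula on 6 O.
Mg: 0.35704 × 2.22225 = 0.793 atoms per formula unit.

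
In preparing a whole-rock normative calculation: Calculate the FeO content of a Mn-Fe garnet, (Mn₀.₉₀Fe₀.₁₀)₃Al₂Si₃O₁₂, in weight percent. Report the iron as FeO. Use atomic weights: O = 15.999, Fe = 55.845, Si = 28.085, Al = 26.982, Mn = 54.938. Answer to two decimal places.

M((Mn₀.₉₀Fe₀.₁₀)₃Al₂Si₃O₁₂) = 495.293 g/mol; M(FeO) = 71.844 g/mol.
Moles FeO per formula unit = 0.30 Fe ÷ 1 = 0.3000.
FeO fraction = (0.3000 × 71.844) / 495.293 = 21.553/495.293 = 0.0435.

4.35 wt%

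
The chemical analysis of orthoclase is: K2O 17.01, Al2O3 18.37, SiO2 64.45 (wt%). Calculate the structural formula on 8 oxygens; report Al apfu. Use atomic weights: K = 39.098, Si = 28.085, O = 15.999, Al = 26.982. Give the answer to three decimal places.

17.01 wt% K2O ÷ 94.195 g/mol = 0.18058 mol, giving 0.36116 K and 0.18058 O.
18.37 wt% Al2O3 ÷ 101.961 g/mol = 0.18017 mol, giving 0.36034 Al and 0.54051 O.
64.45 wt% SiO2 ÷ 60.083 g/mol = 1.07268 mol, giving 1.07268 Si and 2.14536 O.
Oxygen sums to 2.86645; scaling by 8/2.86645 = 2.79091 puts the formula on 8 O.
Al: 0.36034 × 2.79091 = 1.006 atoms per formula unit.

1.006 Al apfu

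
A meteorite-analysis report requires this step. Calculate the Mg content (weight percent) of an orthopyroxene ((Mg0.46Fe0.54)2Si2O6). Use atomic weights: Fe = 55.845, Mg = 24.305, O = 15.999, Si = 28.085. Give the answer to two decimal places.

M((Mg0.46Fe0.54)2Si2O6) = 234.837 g/mol.
Mg contributes 0.92 × 24.305 = 22.361 g per mole.
22.361/234.837 = 0.0952 → 9.52%.

9.52 weight percent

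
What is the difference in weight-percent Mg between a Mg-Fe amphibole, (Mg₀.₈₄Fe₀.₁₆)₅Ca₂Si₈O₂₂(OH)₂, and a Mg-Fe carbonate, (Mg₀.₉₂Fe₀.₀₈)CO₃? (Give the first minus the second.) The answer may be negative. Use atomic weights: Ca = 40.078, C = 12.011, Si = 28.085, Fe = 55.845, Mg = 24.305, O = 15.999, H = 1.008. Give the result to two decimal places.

-13.56 percentage points

First mineral: 102.081 g Mg in 837.585 g formula = 12.19 wt% Mg.
Second mineral: 22.361 g Mg in 86.836 g formula = 25.75 wt% Mg.
12.19% − 25.75% gives a difference of -13.56 percentage points.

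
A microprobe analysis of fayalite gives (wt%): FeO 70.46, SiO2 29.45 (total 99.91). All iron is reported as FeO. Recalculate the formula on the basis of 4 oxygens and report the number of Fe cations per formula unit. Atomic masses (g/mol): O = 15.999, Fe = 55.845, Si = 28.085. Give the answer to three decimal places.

2.000 Fe apfu

FeO (M=71.844): mol = 0.98074; Fe = 0.98074, O = 0.98074.
SiO2 (M=60.083): mol = 0.49016; Si = 0.49016, O = 0.98032.
ΣO = 1.96106; factor = 4/ΣO = 2.03971.
Fe apfu = 0.98074 × 2.03971 = 2.000.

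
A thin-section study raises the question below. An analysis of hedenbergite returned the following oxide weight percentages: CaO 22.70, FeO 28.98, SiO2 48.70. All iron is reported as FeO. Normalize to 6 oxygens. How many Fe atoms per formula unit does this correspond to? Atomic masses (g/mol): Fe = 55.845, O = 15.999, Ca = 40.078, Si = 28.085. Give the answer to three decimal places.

22.70 wt% CaO ÷ 56.077 g/mol = 0.40480 mol, giving 0.40480 Ca and 0.40480 O.
28.98 wt% FeO ÷ 71.844 g/mol = 0.40337 mol, giving 0.40337 Fe and 0.40337 O.
48.70 wt% SiO2 ÷ 60.083 g/mol = 0.81055 mol, giving 0.81055 Si and 1.62110 O.
Oxygen sums to 2.42927; scaling by 6/2.42927 = 2.46988 puts the formula on 6 O.
Fe: 0.40337 × 2.46988 = 0.996 atoms per formula unit.

0.996 Fe apfu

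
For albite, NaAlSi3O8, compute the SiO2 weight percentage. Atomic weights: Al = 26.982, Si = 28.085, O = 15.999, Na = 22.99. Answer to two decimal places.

Formula mass = 262.219 g/mol.
3 Si → 3.0000 mol SiO2 per formula unit; M(SiO2) = 60.083, so SiO2 mass = 180.249 g.
180.249/262.219 × 100 = 68.74 wt%.

68.74 wt%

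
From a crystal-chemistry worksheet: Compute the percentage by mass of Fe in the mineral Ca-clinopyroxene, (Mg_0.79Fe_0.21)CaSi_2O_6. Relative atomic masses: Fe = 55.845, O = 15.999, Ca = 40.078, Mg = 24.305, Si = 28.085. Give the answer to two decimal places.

5.25 weight percent

Molar mass of (Mg_0.79Fe_0.21)CaSi_2O_6: 0.79·24.305 + 0.21·55.845 + 1·40.078 + 2·28.085 + 6·15.999 = 223.170 g/mol.
Mass of Fe per formula unit: 0.21 × 55.845 = 11.727 g.
Weight fraction Fe = 11.727 / 223.170 = 0.0525.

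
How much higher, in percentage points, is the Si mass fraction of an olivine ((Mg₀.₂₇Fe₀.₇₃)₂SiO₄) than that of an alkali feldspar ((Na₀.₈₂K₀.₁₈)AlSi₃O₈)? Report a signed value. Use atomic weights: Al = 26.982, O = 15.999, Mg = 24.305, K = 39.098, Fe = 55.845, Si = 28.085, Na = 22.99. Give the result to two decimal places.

M((Mg₀.₂₇Fe₀.₇₃)₂SiO₄) = 186.739 g/mol, so wt% Si = 28.085/186.739 × 100 = 15.04%.
M((Na₀.₈₂K₀.₁₈)AlSi₃O₈) = 265.118 g/mol, so wt% Si = 84.255/265.118 × 100 = 31.78%.
15.04 − 31.78 = -16.74 pp.

-16.74 percentage points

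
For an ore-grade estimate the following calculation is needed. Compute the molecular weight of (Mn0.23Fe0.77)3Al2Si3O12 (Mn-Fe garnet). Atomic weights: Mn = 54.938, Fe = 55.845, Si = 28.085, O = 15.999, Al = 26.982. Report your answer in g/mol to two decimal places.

M = 0.69*54.938 + 2.31*55.845 + 2*26.982 + 3*28.085 + 12*15.999

497.12 g/mol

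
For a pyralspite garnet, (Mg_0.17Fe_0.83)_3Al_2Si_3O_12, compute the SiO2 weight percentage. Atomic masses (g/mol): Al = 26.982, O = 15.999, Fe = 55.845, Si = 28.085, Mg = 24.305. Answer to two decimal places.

37.42 wt%

M((Mg_0.17Fe_0.83)_3Al_2Si_3O_12) = 481.657 g/mol; M(SiO2) = 60.083 g/mol.
Moles SiO2 per formula unit = 3 Si ÷ 1 = 3.0000.
SiO2 fraction = (3.0000 × 60.083) / 481.657 = 180.249/481.657 = 0.3742.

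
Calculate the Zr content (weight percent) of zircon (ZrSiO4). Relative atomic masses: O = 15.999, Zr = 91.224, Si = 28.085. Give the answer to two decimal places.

Formula mass = 1·91.224 + 1·28.085 + 4·15.999 = 183.305 g/mol, of which 91.224 g is Zr.
So Zr makes up 91.224/183.305 = 0.4977 of the mass, i.e. 49.77%.

49.77 weight percent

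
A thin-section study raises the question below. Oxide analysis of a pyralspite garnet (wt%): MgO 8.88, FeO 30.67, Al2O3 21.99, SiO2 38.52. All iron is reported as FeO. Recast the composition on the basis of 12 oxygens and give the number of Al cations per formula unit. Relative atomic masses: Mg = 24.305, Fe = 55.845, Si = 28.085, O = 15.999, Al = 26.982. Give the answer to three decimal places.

8.88 wt% MgO ÷ 40.304 g/mol = 0.22033 mol, giving 0.22033 Mg and 0.22033 O.
30.67 wt% FeO ÷ 71.844 g/mol = 0.42690 mol, giving 0.42690 Fe and 0.42690 O.
21.99 wt% Al2O3 ÷ 101.961 g/mol = 0.21567 mol, giving 0.43134 Al and 0.64701 O.
38.52 wt% SiO2 ÷ 60.083 g/mol = 0.64111 mol, giving 0.64111 Si and 1.28222 O.
Oxygen sums to 2.57646; scaling by 12/2.57646 = 4.65755 puts the formula on 12 O.
Al: 0.43134 × 4.65755 = 2.009 atoms per formula unit.

2.009 Al apfu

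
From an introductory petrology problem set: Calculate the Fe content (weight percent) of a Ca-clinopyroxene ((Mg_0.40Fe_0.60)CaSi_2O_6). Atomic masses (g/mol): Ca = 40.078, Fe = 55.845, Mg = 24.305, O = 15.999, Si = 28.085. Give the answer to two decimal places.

M((Mg_0.40Fe_0.60)CaSi_2O_6) = 235.471 g/mol.
Fe contributes 0.60 × 55.845 = 33.507 g per mole.
33.507/235.471 = 0.1423 → 14.23%.

14.23 weight percent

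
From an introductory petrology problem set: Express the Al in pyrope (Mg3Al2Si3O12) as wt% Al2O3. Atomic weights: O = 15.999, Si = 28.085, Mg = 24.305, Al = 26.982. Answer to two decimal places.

25.29 wt%

Molar mass of Mg3Al2Si3O12 = 3·24.305 + 2·26.982 + 3·28.085 + 12·15.999 = 403.122 g/mol.
Each formula unit contains 2 Al, equivalent to 2/2 = 1.0000 mol Al2O3.
M(Al2O3) = 2×26.982 + 3×15.999 = 101.961 g/mol.
Mass of Al2O3 per formula unit = 1.0000 × 101.961 = 101.961 g.
Al2O3 wt% = 101.961 / 403.122 × 100 = 25.29%.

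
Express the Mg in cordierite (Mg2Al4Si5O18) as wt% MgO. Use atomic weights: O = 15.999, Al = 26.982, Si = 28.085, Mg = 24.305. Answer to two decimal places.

13.78 wt%

M(Mg2Al4Si5O18) = 584.945 g/mol; M(MgO) = 40.304 g/mol.
Moles MgO per formula unit = 2 Mg ÷ 1 = 2.0000.
MgO fraction = (2.0000 × 40.304) / 584.945 = 80.608/584.945 = 0.1378.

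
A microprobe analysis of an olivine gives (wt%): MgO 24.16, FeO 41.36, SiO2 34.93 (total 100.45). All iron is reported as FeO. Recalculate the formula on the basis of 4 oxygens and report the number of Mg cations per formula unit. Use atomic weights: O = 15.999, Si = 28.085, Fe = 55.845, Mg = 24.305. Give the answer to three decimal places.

MgO: 24.16/40.304 = 0.59944 mol → 0.59944 mol Mg, 0.59944 mol O.
FeO: 41.36/71.844 = 0.57569 mol → 0.57569 mol Fe, 0.57569 mol O.
SiO2: 34.93/60.083 = 0.58136 mol → 0.58136 mol Si, 1.16272 mol O.
Total oxygen = 2.33785 mol. Normalization factor = 4/2.33785 = 1.71097.
Mg per 4 O = 0.59944 × 1.71097 = 1.026.

1.026 Mg apfu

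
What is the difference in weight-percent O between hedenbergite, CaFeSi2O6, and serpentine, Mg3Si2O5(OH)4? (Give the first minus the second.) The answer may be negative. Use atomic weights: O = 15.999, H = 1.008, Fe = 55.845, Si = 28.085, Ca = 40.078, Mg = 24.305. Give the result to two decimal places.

-13.27 percentage points

First mineral: 95.994 g O in 248.087 g formula = 38.69 wt% O.
Second mineral: 143.991 g O in 277.108 g formula = 51.96 wt% O.
38.69% − 51.96% gives a difference of -13.27 percentage points.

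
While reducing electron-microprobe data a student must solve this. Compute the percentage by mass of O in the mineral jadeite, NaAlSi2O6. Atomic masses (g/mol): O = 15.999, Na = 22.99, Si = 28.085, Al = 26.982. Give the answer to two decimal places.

M(NaAlSi2O6) = 202.136 g/mol.
O contributes 6 × 15.999 = 95.994 g per mole.
95.994/202.136 = 0.4749 → 47.49%.

47.49 wt%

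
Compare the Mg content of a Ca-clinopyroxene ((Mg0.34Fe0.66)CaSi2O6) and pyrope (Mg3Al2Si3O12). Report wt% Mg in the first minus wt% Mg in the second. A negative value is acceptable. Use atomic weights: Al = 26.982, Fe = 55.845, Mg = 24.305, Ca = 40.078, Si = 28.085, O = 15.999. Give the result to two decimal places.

-14.61 percentage points

Mg in (Mg0.34Fe0.66)CaSi2O6: molar mass 237.363 g/mol; 0.34×24.305 = 8.264 g → 3.48 wt%.
Mg in Mg3Al2Si3O12: molar mass 403.122 g/mol; 3×24.305 = 72.915 g → 18.09 wt%.
Difference = 3.48 − 18.09 = -14.61 percentage points.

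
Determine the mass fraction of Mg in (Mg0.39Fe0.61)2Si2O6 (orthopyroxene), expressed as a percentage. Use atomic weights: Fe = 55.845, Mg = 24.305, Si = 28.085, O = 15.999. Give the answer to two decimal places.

7.92 wt%

Molar mass of (Mg0.39Fe0.61)2Si2O6: 0.78×24.305 + 1.22×55.845 + 2×28.085 + 6×15.999 = 239.253 g/mol.
Mass of Mg per formula unit: 0.78 × 24.305 = 18.958 g.
Weight fraction Mg = 18.958 / 239.253 = 0.0792.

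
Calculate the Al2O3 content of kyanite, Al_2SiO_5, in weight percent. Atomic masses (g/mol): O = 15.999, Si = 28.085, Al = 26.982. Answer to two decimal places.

62.92 wt%

Molar mass of Al_2SiO_5 = 2×26.982 + 1×28.085 + 5×15.999 = 162.044 g/mol.
Each formula unit contains 2 Al, equivalent to 2/2 = 1.0000 mol Al2O3.
M(Al2O3) = 2×26.982 + 3×15.999 = 101.961 g/mol.
Mass of Al2O3 per formula unit = 1.0000 × 101.961 = 101.961 g.
Al2O3 wt% = 101.961 / 162.044 × 100 = 62.92%.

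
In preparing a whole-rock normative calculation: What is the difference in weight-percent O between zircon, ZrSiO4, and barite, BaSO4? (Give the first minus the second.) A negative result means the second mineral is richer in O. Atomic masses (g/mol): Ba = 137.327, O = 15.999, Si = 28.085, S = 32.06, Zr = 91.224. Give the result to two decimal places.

7.49 percentage points

O in ZrSiO4: molar mass 183.305 g/mol; 4×15.999 = 63.996 g → 34.91 wt%.
O in BaSO4: molar mass 233.383 g/mol; 4×15.999 = 63.996 g → 27.42 wt%.
Difference = 34.91 − 27.42 = 7.49 percentage points.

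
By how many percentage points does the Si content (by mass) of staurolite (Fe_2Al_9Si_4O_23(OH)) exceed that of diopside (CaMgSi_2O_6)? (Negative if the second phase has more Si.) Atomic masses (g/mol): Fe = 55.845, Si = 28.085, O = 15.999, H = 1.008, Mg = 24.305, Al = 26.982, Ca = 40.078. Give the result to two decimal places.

-12.75 percentage points

M(Fe_2Al_9Si_4O_23(OH)) = 851.852 g/mol, so wt% Si = 112.340/851.852 × 100 = 13.19%.
M(CaMgSi_2O_6) = 216.547 g/mol, so wt% Si = 56.170/216.547 × 100 = 25.94%.
13.19 − 25.94 = -12.75 pp.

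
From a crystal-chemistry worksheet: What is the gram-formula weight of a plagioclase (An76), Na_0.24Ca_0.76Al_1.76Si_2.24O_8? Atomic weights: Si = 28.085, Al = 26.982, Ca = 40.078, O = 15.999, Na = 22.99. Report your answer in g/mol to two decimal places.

274.37 g/mol

M = 0.24·22.99 + 0.76·40.078 + 1.76·26.982 + 2.24·28.085 + 8·15.999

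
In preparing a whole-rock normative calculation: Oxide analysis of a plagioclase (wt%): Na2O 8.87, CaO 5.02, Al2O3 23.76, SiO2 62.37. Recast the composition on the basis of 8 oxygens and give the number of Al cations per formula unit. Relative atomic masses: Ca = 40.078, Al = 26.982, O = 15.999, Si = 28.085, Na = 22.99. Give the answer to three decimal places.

1.240 Al apfu

Na2O: 8.87/61.979 = 0.14311 mol → 0.28622 mol Na, 0.14311 mol O.
CaO: 5.02/56.077 = 0.08952 mol → 0.08952 mol Ca, 0.08952 mol O.
Al2O3: 23.76/101.961 = 0.23303 mol → 0.46606 mol Al, 0.69909 mol O.
SiO2: 62.37/60.083 = 1.03806 mol → 1.03806 mol Si, 2.07612 mol O.
Total oxygen = 3.00784 mol. Normalization factor = 8/3.00784 = 2.65972.
Al per 8 O = 0.46606 × 2.65972 = 1.240.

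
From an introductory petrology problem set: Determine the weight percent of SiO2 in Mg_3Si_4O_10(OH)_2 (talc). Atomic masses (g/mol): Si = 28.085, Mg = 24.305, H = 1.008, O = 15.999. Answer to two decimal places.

Molar mass of Mg_3Si_4O_10(OH)_2 = 3×24.305 + 4×28.085 + 12×15.999 + 2×1.008 = 379.259 g/mol.
Each formula unit contains 4 Si, equivalent to 4/1 = 4.0000 mol SiO2.
M(SiO2) = 1×28.085 + 2×15.999 = 60.083 g/mol.
Mass of SiO2 per formula unit = 4.0000 × 60.083 = 240.332 g.
SiO2 wt% = 240.332 / 379.259 × 100 = 63.37%.

63.37 wt%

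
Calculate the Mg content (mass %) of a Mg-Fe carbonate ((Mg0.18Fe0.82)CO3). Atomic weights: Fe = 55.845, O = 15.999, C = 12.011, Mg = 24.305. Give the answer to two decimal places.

3.97 mass %

M((Mg0.18Fe0.82)CO3) = 110.176 g/mol.
Mg contributes 0.18 × 24.305 = 4.375 g per mole.
4.375/110.176 = 0.0397 → 3.97%.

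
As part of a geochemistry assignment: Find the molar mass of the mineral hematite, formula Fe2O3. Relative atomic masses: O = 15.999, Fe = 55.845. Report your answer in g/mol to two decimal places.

The formula mass is the sum 2·55.845 + 3·15.999.

159.69 g/mol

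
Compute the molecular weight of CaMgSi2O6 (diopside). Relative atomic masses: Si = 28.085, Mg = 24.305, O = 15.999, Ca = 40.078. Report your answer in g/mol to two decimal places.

216.55 g/mol

The formula mass is the sum 1(40.078) + 1(24.305) + 2(28.085) + 6(15.999).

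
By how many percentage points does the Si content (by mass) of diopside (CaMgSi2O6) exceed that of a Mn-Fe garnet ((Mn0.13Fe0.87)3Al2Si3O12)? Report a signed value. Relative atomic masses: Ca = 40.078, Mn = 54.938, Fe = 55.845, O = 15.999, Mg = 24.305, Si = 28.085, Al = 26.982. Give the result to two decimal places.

9.00 percentage points

M(CaMgSi2O6) = 216.547 g/mol, so wt% Si = 56.170/216.547 × 100 = 25.94%.
M((Mn0.13Fe0.87)3Al2Si3O12) = 497.388 g/mol, so wt% Si = 84.255/497.388 × 100 = 16.94%.
25.94 − 16.94 = 9.00 pp.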